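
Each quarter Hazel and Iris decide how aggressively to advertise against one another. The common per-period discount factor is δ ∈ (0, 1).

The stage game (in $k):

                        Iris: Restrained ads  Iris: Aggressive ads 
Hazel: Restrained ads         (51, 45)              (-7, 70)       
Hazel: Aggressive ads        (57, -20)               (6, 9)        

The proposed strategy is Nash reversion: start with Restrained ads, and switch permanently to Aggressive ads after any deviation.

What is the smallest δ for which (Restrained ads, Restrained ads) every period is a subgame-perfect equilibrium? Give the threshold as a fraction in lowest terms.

For Hazel: deviation gain 57−51 = 6, per-period punishment loss 51−6 = 45. IC gives δ ≥ 6/51 = 2/17.
For Iris: gain 25, loss 36 per period, so δ ≥ 25/61.
The tighter constraint is Iris's, so cooperation needs δ ≥ 25/61.

25/61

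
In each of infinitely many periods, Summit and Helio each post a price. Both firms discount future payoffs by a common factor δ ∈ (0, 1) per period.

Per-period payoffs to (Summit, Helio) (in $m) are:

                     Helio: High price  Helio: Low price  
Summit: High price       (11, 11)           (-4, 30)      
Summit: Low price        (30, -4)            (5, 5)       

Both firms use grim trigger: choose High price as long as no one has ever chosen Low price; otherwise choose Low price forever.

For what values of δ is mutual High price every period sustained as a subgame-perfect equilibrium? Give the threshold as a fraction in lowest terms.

19/25

Under grim trigger the critical discount factor is (T−C)/(T−P) with T = 30, C = 11, P = 5.
δ* = (30−11)/(30−5) = 19/25.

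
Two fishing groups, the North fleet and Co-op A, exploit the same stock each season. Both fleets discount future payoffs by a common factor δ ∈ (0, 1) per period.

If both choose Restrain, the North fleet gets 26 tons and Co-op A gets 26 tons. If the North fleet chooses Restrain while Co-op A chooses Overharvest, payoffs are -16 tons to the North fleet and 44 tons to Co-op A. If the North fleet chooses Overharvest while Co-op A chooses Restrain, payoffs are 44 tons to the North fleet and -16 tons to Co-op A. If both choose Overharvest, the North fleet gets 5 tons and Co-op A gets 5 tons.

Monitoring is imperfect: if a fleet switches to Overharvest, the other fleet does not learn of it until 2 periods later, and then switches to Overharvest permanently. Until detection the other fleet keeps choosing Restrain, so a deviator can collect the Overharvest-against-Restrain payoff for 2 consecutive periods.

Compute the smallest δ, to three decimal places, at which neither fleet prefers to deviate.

Deviating for the 2 undetected periods gains 44−26 = 18 per period over cooperation, then loses 26−5 = 21 per period forever once punishment starts.
Gain: 18(1 + δ + … + δ^1); loss: 21·δ^2/(1−δ).
No profitable deviation ⇔ 18(1−δ^2) ≤ 21·δ^2, i.e. δ^2 ≥ 18/(18+21) = 6/13.
Hence δ ≥ (6/13)^(1/2) ≈ 0.679.

0.679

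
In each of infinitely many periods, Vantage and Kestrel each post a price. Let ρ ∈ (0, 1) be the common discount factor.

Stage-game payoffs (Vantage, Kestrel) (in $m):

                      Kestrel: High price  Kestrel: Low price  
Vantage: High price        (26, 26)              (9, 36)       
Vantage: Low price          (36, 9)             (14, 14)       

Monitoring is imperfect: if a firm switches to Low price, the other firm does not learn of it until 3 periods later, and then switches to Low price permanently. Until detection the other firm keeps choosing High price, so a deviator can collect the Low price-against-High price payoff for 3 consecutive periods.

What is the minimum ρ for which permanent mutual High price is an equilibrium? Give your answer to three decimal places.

0.769

Deviating for the 3 undetected periods gains 36−26 = 10 per period over cooperation, then loses 26−14 = 12 per period forever once punishment starts.
Gain: 10(1 + ρ + … + ρ^2); loss: 12·ρ^3/(1−ρ).
No profitable deviation ⇔ 10(1−ρ^3) ≤ 12·ρ^3, i.e. ρ^3 ≥ 10/(10+12) = 5/11.
Hence ρ ≥ (5/11)^(1/3) ≈ 0.769.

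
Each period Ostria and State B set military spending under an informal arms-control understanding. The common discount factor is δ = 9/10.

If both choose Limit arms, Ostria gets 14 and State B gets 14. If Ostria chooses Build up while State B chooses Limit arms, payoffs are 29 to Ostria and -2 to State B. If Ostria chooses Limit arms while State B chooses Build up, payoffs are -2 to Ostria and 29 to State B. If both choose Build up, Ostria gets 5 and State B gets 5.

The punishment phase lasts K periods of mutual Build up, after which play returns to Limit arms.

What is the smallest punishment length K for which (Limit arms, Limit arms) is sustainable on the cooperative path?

2

No profitable deviation requires (14−5)(δ+…+δ^K) ≥ 29−14, i.e. δ+…+δ^K ≥ 5/3 ≈ 1.6667.
With δ = 9/10, the partial sums are K=1: 0.9000, K=2: 1.7100.
K = 2 is the first length at which the sum reaches 1.6667.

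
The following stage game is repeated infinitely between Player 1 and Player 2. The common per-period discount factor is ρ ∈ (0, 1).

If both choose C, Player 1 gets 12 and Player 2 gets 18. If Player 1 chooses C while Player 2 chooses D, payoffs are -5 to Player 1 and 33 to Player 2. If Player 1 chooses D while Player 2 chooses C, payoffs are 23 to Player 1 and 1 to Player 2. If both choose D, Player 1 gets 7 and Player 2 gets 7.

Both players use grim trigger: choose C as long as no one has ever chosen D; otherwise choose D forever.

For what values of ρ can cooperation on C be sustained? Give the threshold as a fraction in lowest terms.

11/16

Player 1's threshold: (23−12)/(23−7) = 11/16.
Player 2's threshold: (33−18)/(33−7) = 15/26.
11/16 > 15/26, so Player 1 binds and ρ* = 11/16.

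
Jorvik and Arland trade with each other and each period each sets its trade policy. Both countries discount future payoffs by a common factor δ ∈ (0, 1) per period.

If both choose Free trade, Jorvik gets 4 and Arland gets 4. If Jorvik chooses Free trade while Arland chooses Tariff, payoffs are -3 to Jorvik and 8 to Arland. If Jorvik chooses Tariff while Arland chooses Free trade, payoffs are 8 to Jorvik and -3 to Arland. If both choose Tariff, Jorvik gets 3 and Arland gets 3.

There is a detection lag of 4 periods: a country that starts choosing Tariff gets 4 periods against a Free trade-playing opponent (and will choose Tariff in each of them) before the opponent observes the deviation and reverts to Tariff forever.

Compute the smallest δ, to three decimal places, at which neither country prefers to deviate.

A deviator earns 8 for 4 periods, then 3 forever; cooperating earns 4 forever. Multiplying the IC by (1−δ):
4 ≥ 8(1−δ^4) + 3δ^4, so 5·δ^4 ≥ 4 and δ^4 ≥ 4/5.
δ ≥ (4/5)^(1/4) ≈ 0.946.

0.946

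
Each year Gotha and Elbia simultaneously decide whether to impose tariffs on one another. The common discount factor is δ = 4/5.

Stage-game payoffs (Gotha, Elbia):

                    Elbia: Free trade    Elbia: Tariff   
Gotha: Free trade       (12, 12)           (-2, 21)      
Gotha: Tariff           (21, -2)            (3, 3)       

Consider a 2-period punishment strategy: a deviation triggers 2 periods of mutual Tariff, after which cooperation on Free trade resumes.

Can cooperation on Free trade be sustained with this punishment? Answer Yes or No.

Yes

IC: δ+…+δ^2 ≥ (21−12)/(12−3) = 1.
At δ = 4/5: partial sum = 1.4400 ≥ 1.0000. Cooperation sustainable.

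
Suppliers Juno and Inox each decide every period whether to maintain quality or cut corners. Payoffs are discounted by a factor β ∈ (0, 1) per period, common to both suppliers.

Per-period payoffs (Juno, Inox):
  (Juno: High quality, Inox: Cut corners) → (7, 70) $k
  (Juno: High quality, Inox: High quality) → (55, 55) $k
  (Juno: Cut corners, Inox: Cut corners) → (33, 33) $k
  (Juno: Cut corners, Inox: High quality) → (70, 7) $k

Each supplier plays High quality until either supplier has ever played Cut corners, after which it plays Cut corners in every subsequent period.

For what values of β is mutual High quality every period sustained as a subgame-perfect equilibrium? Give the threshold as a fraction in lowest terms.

One-period gain from deviating is 70 − 55 = 15. The loss is 55 − 33 = 22 in every subsequent period, with present value 22·β/(1−β).
Deviation is unprofitable when 22·β/(1−β) ≥ 15, i.e. β/(1−β) ≥ 15/22.
Equivalently β ≥ 15/(15+22) = 15/37.

15/37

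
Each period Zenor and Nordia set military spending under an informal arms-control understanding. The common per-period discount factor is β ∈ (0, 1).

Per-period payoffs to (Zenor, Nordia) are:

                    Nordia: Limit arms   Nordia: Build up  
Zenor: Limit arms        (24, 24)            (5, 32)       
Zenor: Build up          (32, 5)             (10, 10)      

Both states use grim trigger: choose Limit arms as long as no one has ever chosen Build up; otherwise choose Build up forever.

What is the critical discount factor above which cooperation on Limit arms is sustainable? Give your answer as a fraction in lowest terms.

4/11

24/(1−β) ≥ 32 + 10β/(1−β)
24 ≥ 32 − 22β
β ≥ 8/22 = 4/11.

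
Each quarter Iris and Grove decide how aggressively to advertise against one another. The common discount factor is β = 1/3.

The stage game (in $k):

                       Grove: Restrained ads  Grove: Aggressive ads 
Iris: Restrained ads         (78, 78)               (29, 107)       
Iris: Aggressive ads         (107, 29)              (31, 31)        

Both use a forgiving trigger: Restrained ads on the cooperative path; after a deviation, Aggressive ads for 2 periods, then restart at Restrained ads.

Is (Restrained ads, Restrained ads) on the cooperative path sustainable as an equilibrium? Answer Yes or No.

Comparing payoff streams over the 3 periods until play realigns: cooperate → 78(1+β+…+β^2); deviate → 107 + 31(β+…+β^2).
Cooperation is sustained iff (78−31)(β+…+β^2) ≥ 107−78.
β+…+β^2 = 1/3·(1−(1/3)^2)/(1−1/3) = 0.4444, and (107−78)/(78−31) = 0.6170.
0.4444 < 0.6170, so cooperation is not sustainable.

No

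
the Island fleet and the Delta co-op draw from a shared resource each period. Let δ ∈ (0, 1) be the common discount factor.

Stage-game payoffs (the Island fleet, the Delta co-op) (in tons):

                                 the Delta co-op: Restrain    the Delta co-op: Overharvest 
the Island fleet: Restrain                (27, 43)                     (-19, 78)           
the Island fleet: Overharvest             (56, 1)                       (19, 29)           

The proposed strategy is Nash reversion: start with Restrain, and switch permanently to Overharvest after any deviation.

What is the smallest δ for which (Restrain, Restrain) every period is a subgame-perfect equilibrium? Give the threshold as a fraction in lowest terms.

29/37

For the Island fleet: deviation gain 56−27 = 29, per-period punishment loss 27−19 = 8. IC gives δ ≥ 29/37.
For the Delta co-op: gain 35, loss 14 per period, so δ ≥ 35/49 = 5/7.
The tighter constraint is the Island fleet's, so cooperation needs δ ≥ 29/37.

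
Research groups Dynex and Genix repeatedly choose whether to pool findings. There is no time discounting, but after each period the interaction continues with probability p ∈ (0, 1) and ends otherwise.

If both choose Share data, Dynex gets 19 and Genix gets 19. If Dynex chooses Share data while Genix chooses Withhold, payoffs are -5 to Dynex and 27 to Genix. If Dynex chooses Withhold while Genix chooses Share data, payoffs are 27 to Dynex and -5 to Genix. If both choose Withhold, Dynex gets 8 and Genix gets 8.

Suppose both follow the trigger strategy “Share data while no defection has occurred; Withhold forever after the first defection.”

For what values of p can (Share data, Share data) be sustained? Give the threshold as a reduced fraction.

8/19

Expected cooperation value is 19 + p·19 + p²·19 + … = 19/(1−p); deviation gives 27 + p·8/(1−p).
19 ≥ 27(1−p) + 8p ⇒ 19p ≥ 8 ⇒ p ≥ 8/19.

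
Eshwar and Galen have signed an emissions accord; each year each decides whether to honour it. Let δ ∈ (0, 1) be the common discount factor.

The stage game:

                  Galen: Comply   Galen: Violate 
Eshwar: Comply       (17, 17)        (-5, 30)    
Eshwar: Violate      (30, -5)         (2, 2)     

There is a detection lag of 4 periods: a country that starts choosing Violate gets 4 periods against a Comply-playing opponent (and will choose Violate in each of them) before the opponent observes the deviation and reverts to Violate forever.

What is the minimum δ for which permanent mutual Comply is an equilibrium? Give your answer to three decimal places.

Deviating for the 4 undetected periods gains 30−17 = 13 per period over cooperation, then loses 17−2 = 15 per period forever once punishment starts.
Gain: 13(1 + δ + … + δ^3); loss: 15·δ^4/(1−δ).
No profitable deviation ⇔ 13(1−δ^4) ≤ 15·δ^4, i.e. δ^4 ≥ 13/(13+15) = 13/28.
Hence δ ≥ (13/28)^(1/4) ≈ 0.825.

0.825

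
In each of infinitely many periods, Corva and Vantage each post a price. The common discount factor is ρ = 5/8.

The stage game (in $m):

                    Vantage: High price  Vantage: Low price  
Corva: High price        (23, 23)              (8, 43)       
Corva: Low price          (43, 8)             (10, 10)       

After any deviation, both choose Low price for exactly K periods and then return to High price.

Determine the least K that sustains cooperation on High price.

6

IC: ρ(1−ρ^K)/(1−ρ) ≥ (43−23)/(23−10) = 20/13.
With ρ = 5/8: need 1 − ρ^K ≥ 20/13·(1−5/8)/(5/8), i.e. ρ^K ≤ 0.0769.
Since (5/8)^5 = 0.0954 and (5/8)^6 = 0.0596, the smallest such K is 6.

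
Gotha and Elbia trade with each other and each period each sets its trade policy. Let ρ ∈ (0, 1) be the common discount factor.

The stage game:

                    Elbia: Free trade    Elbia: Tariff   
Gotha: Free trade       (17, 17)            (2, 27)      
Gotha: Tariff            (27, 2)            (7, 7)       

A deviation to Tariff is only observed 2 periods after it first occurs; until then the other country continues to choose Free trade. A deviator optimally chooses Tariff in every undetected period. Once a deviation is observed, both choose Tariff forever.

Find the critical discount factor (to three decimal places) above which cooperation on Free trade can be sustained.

0.707

The best deviation is to choose Tariff for all 2 undetected periods, earning 27 each, then 7 forever once detected.
Deviation value: 27(1−ρ^2)/(1−ρ) + 7ρ^2/(1−ρ); cooperation value: 17/(1−ρ).
IC: 17 ≥ 27(1−ρ^2) + 7ρ^2 = 27 − 20ρ^2.
So ρ^2 ≥ 10/20 = 1/2, giving ρ ≥ (1/2)^(1/2) ≈ 0.707.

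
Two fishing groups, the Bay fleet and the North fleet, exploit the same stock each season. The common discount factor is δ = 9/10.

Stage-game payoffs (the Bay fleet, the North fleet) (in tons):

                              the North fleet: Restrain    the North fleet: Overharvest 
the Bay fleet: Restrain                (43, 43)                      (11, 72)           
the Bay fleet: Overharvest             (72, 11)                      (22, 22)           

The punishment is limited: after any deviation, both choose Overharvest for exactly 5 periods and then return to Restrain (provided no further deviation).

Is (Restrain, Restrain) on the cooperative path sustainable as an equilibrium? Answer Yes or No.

Yes

IC: δ+…+δ^5 ≥ (72−43)/(43−22) = 29/21.
At δ = 9/10: partial sum = 3.6856 ≥ 1.3810. Cooperation sustainable.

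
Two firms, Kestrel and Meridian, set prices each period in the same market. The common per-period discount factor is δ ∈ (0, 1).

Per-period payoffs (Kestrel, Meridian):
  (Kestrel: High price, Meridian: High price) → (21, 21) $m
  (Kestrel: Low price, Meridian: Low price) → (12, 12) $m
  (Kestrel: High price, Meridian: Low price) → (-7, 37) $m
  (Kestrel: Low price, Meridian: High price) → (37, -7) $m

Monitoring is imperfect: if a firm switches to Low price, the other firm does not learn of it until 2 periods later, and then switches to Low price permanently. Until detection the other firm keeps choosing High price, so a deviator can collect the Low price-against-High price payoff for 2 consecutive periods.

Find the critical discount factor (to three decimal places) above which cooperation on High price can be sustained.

0.800

Deviating for the 2 undetected periods gains 37−21 = 16 per period over cooperation, then loses 21−12 = 9 per period forever once punishment starts.
Gain: 16(1 + δ + … + δ^1); loss: 9·δ^2/(1−δ).
No profitable deviation ⇔ 16(1−δ^2) ≤ 9·δ^2, i.e. δ^2 ≥ 16/(16+9) = 16/25.
Hence δ ≥ (16/25)^(1/2) ≈ 0.800.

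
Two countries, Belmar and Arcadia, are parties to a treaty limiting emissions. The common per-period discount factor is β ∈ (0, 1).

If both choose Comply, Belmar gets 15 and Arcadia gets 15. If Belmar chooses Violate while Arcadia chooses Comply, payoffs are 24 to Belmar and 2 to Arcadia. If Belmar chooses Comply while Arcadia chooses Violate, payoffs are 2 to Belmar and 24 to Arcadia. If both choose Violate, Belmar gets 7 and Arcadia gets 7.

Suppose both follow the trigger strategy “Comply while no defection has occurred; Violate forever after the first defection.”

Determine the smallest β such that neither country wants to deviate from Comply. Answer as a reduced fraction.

Cooperation forever yields 15 each period: 15/(1−β).
Deviating yields 24 once, then 7 forever: 24 + 7β/(1−β).
No profitable deviation requires 15/(1−β) ≥ 24 + 7β/(1−β).
Multiplying by (1−β): 15 ≥ 24(1−β) + 7β = 24 − 17β.
So 17β ≥ 9, i.e. β ≥ 9/17.

9/17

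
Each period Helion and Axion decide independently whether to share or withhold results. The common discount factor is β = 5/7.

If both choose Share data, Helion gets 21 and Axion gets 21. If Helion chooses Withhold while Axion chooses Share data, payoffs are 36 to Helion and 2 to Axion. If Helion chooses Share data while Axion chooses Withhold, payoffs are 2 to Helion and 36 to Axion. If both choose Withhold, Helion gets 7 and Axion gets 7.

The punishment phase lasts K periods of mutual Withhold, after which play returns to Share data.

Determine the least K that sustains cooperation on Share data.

IC: β(1−β^K)/(1−β) ≥ (36−21)/(21−7) = 15/14.
With β = 5/7: need 1 − β^K ≥ 15/14·(1−5/7)/(5/7), i.e. β^K ≤ 0.5714.
Since (5/7)^1 = 0.7143 and (5/7)^2 = 0.5102, the smallest such K is 2.

2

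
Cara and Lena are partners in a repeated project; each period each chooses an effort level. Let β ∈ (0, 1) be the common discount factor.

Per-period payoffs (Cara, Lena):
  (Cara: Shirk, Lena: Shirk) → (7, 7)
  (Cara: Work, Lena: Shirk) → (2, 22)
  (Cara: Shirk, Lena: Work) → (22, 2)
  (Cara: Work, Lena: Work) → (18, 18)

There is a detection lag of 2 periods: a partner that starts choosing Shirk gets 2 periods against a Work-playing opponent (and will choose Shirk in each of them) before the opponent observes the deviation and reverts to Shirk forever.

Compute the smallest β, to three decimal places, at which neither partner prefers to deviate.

The best deviation is to choose Shirk for all 2 undetected periods, earning 22 each, then 7 forever once detected.
Deviation value: 22(1−β^2)/(1−β) + 7β^2/(1−β); cooperation value: 18/(1−β).
IC: 18 ≥ 22(1−β^2) + 7β^2 = 22 − 15β^2.
So β^2 ≥ 4/15, giving β ≥ (4/15)^(1/2) ≈ 0.516.

0.516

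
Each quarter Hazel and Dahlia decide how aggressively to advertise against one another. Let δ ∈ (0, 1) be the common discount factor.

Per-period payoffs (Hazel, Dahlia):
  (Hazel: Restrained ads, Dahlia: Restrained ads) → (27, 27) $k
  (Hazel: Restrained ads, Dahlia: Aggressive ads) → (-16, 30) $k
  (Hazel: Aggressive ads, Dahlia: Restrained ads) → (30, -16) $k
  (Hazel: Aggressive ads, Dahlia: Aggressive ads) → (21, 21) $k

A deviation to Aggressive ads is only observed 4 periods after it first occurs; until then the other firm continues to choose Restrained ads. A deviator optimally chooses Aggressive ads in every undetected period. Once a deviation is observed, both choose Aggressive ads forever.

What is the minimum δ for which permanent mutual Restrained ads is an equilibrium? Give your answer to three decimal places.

0.760

The best deviation is to choose Aggressive ads for all 4 undetected periods, earning 30 each, then 21 forever once detected.
Deviation value: 30(1−δ^4)/(1−δ) + 21δ^4/(1−δ); cooperation value: 27/(1−δ).
IC: 27 ≥ 30(1−δ^4) + 21δ^4 = 30 − 9δ^4.
So δ^4 ≥ 3/9 = 1/3, giving δ ≥ (1/3)^(1/4) ≈ 0.760.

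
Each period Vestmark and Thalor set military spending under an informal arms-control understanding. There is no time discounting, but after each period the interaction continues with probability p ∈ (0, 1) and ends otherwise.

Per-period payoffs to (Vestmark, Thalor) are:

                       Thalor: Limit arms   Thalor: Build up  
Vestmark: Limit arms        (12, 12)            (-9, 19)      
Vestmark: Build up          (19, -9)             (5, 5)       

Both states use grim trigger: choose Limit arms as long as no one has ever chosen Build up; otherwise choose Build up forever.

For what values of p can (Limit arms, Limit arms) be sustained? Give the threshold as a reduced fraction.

With no time discounting, the continuation probability p plays the role of the discount factor.
Grim-trigger IC: 12/(1−p) ≥ 19 + 5p/(1−p) ⇒ p ≥ (19−12)/(19−5) = 1/2.

1/2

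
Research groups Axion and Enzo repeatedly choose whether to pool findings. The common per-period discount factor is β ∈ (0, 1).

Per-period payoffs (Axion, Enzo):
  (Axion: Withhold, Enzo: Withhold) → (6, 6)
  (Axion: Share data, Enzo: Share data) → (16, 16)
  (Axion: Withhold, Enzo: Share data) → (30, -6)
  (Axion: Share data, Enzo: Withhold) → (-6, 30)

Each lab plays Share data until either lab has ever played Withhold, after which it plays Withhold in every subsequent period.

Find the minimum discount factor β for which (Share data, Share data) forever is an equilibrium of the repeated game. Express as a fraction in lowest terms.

One-period gain from deviating is 30 − 16 = 14. The loss is 16 − 6 = 10 in every subsequent period, with present value 10·β/(1−β).
Deviation is unprofitable when 10·β/(1−β) ≥ 14, i.e. β/(1−β) ≥ 7/5.
Equivalently β ≥ 14/(14+10) = 7/12.

7/12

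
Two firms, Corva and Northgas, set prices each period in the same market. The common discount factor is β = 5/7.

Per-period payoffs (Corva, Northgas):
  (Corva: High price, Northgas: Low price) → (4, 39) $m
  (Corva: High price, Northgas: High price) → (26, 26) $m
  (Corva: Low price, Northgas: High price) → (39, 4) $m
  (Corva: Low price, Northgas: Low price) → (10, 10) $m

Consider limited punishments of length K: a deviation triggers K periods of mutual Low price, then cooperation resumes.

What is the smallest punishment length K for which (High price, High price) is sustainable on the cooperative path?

2

No profitable deviation requires (26−10)(β+…+β^K) ≥ 39−26, i.e. β+…+β^K ≥ 13/16 ≈ 0.8125.
With β = 5/7, the partial sums are K=1: 0.7143, K=2: 1.2245.
K = 2 is the first length at which the sum reaches 0.8125.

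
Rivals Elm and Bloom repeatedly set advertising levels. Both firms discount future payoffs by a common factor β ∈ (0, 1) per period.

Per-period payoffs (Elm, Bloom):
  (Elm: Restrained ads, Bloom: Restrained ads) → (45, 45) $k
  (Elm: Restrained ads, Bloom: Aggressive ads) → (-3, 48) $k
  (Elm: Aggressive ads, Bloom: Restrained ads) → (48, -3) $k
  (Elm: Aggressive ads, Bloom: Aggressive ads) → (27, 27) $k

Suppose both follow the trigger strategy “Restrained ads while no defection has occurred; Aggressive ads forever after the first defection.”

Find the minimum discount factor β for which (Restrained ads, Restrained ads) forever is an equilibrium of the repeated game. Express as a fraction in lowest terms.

Under grim trigger the critical discount factor is (T−C)/(T−P) with T = 48, C = 45, P = 27.
β* = (48−45)/(48−27) = 3/21 = 1/7.

1/7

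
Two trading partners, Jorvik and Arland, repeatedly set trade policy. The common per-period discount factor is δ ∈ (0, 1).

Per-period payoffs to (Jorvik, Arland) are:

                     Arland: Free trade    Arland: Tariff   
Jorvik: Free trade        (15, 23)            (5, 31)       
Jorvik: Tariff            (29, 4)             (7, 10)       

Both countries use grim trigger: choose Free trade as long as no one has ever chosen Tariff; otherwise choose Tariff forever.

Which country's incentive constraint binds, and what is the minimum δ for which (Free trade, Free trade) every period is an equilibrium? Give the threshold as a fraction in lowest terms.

For Jorvik: deviation gain 29−15 = 14, per-period punishment loss 15−7 = 8. IC gives δ ≥ 14/22 = 7/11.
For Arland: gain 8, loss 13 per period, so δ ≥ 8/21.
The tighter constraint is Jorvik's, so cooperation needs δ ≥ 7/11.

Jorvik; δ ≥ 7/11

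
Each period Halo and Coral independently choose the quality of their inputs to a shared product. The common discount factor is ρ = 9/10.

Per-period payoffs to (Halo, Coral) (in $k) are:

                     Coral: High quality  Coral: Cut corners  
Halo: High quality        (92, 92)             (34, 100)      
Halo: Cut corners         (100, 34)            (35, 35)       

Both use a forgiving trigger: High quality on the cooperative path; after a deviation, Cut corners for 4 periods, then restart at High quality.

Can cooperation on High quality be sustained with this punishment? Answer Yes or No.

A one-shot deviation gives 100 now, then 35 for 4 periods, then back to 92.
Gain from deviating: (100−92) today; loss: (92−35) in each of the next 4 periods.
No-deviation condition: (92−35)(ρ+…+ρ^4) ≥ 100−92, i.e. ρ+…+ρ^4 ≥ 8/57.
At ρ = 9/10: ρ+…+ρ^4 = 3.0951 ≥ 0.1404.
So cooperation is sustainable.

Yes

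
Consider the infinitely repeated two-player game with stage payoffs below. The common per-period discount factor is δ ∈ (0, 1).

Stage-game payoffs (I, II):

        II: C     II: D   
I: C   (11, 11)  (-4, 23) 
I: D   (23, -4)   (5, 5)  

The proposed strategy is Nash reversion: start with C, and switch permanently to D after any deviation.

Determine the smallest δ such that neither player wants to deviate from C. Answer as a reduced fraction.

Under grim trigger the critical discount factor is (T−C)/(T−P) with T = 23, C = 11, P = 5.
δ* = (23−11)/(23−5) = 12/18 = 2/3.

2/3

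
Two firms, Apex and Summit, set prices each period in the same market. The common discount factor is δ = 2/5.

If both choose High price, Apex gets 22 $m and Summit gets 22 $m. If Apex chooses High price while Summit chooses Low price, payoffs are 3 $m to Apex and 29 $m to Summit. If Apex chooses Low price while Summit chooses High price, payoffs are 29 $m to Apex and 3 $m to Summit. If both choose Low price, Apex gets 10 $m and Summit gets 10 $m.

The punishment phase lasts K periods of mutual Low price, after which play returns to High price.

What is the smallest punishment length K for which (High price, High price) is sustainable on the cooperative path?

Need Σ_{k=1}^{K} δ^k ≥ (29−22)/(22−10) = 0.5833 at δ = 2/5.
At K = 2 the sum is 0.5600 < 0.5833; at K = 3 it is 0.6240 ≥ 0.5833.
So the minimum punishment length is K = 3.

3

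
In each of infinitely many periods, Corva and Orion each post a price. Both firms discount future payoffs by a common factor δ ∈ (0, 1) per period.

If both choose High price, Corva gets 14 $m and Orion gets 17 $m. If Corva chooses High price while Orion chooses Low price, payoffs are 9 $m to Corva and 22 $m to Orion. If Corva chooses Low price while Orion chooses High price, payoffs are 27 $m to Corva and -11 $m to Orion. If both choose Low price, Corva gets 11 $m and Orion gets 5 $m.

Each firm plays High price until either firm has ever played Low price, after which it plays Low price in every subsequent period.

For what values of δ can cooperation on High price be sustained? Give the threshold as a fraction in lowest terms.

13/16

Corva: cooperation gives 14 each period; deviation gives 27 once then 11 forever.
  14/(1−δ) ≥ 27 + 11δ/(1−δ) ⇒ δ ≥ 13/16.
Orion: cooperation gives 17 each period; deviation gives 22 once then 5 forever.
  δ ≥ 5/17.
Both must hold, so the binding constraint is Corva's: δ ≥ 13/16.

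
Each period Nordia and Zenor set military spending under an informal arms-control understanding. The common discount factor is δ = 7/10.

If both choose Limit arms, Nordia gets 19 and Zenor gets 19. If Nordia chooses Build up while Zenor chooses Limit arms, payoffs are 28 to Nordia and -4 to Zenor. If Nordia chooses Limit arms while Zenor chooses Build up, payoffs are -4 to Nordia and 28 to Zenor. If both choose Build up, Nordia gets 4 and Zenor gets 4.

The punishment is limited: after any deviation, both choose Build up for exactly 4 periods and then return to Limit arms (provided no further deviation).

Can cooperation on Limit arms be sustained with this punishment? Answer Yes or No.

Comparing payoff streams over the 5 periods until play realigns: cooperate → 19(1+δ+…+δ^4); deviate → 28 + 4(δ+…+δ^4).
Cooperation is sustained iff (19−4)(δ+…+δ^4) ≥ 28−19.
δ+…+δ^4 = 7/10·(1−(7/10)^4)/(1−7/10) = 1.7731, and (28−19)/(19−4) = 0.6000.
1.7731 ≥ 0.6000, so cooperation is sustainable.

Yes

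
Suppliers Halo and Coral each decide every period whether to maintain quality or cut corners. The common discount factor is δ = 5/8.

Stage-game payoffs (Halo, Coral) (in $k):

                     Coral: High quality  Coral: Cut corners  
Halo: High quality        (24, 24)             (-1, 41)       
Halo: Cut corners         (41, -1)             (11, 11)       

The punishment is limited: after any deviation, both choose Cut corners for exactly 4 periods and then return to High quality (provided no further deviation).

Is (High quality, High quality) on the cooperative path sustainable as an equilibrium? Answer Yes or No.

A one-shot deviation gives 41 now, then 11 for 4 periods, then back to 24.
Gain from deviating: (41−24) today; loss: (24−11) in each of the next 4 periods.
No-deviation condition: (24−11)(δ+…+δ^4) ≥ 41−24, i.e. δ+…+δ^4 ≥ 17/13.
At δ = 5/8: δ+…+δ^4 = 1.4124 ≥ 1.3077.
So cooperation is sustainable.

Yes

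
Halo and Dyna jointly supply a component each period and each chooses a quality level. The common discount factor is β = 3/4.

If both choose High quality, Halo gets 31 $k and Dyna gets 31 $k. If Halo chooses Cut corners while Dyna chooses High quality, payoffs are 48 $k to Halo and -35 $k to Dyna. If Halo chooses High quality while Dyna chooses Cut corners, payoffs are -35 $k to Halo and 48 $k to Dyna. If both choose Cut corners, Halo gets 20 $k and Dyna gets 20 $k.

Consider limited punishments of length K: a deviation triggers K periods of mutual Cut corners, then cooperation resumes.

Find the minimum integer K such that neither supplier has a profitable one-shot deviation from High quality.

Need Σ_{k=1}^{K} β^k ≥ (48−31)/(31−20) = 1.5455 at β = 3/4.
At K = 2 the sum is 1.3125 < 1.5455; at K = 3 it is 1.7344 ≥ 1.5455.
So the minimum punishment length is K = 3.

3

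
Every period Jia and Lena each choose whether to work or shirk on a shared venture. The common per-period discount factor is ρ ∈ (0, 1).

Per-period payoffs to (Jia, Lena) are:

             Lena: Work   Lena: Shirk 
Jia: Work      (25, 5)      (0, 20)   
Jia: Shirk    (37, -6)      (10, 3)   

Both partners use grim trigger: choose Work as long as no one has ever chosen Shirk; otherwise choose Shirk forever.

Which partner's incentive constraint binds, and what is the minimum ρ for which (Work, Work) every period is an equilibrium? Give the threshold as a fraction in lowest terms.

Lena; ρ ≥ 15/17

Jia: cooperation gives 25 each period; deviation gives 37 once then 10 forever.
  25/(1−ρ) ≥ 37 + 10ρ/(1−ρ) ⇒ ρ ≥ 12/27 = 4/9.
Lena: cooperation gives 5 each period; deviation gives 20 once then 3 forever.
  ρ ≥ 15/17.
Both must hold, so the binding constraint is Lena's: ρ ≥ 15/17.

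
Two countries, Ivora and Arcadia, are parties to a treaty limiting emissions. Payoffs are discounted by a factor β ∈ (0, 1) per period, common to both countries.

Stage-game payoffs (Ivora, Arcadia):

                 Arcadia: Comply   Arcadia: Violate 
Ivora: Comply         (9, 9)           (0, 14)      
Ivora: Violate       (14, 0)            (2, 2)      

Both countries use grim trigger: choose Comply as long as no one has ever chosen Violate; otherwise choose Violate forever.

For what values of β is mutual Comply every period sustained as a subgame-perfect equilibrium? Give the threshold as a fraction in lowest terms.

9/(1−β) ≥ 14 + 2β/(1−β)
9 ≥ 14 − 12β
β ≥ 5/12.

5/12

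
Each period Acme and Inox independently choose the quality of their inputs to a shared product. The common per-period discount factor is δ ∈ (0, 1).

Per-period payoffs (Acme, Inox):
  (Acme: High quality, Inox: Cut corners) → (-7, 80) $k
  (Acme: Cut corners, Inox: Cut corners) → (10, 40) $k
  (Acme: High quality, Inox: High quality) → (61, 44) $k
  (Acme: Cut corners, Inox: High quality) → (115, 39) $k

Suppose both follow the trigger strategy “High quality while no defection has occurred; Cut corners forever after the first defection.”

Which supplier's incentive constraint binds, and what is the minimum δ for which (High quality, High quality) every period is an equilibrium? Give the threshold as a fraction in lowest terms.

Inox; δ ≥ 9/10

Acme: cooperation gives 61 each period; deviation gives 115 once then 10 forever.
  61/(1−δ) ≥ 115 + 10δ/(1−δ) ⇒ δ ≥ 54/105 = 18/35.
Inox: cooperation gives 44 each period; deviation gives 80 once then 40 forever.
  δ ≥ 36/40 = 9/10.
Both must hold, so the binding constraint is Inox's: δ ≥ 9/10.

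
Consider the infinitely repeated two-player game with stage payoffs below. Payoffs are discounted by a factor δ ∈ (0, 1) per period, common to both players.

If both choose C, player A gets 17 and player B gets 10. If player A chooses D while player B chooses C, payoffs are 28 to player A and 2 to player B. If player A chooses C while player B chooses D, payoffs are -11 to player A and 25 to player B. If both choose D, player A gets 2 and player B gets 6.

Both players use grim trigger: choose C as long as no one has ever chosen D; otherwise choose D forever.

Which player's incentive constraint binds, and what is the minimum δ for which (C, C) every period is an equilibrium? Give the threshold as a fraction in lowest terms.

For player A: deviation gain 28−17 = 11, per-period punishment loss 17−2 = 15. IC gives δ ≥ 11/26.
For player B: gain 15, loss 4 per period, so δ ≥ 15/19.
The tighter constraint is player B's, so cooperation needs δ ≥ 15/19.

player B; δ ≥ 15/19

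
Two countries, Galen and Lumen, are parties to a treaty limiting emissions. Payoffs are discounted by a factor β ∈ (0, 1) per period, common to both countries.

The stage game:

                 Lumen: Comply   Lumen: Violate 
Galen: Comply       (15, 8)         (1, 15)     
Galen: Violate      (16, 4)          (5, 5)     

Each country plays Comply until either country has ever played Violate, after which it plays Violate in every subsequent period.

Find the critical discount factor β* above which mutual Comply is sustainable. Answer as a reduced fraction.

Galen's threshold: (16−15)/(16−5) = 1/11.
Lumen's threshold: (15−8)/(15−5) = 7/10.
1/11 < 7/10, so Lumen binds and β* = 7/10.

7/10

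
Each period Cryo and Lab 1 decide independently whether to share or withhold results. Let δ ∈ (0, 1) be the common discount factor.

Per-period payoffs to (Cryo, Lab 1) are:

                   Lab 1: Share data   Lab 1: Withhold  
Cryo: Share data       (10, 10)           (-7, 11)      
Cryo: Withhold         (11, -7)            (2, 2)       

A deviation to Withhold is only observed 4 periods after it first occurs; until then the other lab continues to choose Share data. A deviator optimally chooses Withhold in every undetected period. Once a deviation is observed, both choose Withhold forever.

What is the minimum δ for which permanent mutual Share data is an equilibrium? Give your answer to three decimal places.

A deviator earns 11 for 4 periods, then 2 forever; cooperating earns 10 forever. Multiplying the IC by (1−δ):
10 ≥ 11(1−δ^4) + 2δ^4, so 9·δ^4 ≥ 1 and δ^4 ≥ 1/9.
δ ≥ (1/9)^(1/4) ≈ 0.577.

0.577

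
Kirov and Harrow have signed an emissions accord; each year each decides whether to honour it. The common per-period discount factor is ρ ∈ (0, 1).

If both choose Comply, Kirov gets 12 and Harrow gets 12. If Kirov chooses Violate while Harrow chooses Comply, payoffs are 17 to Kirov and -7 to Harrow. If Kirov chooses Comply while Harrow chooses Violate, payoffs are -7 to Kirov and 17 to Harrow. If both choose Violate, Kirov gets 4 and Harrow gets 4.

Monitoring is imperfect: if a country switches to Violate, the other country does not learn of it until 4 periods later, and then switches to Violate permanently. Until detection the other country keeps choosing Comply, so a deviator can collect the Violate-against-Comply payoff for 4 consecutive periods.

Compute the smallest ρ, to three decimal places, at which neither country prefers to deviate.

A deviator earns 17 for 4 periods, then 4 forever; cooperating earns 12 forever. Multiplying the IC by (1−ρ):
12 ≥ 17(1−ρ^4) + 4ρ^4, so 13·ρ^4 ≥ 5 and ρ^4 ≥ 5/13.
ρ ≥ (5/13)^(1/4) ≈ 0.788.

0.788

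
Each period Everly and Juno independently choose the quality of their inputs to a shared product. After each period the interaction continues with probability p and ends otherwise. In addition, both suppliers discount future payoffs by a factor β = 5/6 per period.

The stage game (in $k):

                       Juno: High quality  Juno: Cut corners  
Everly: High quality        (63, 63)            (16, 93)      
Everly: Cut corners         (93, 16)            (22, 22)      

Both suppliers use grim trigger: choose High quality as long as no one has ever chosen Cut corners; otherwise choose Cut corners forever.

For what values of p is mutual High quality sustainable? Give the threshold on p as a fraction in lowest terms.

Expected continuation weight on next period's payoff is β·p = 5/6·p, which plays the role of the discount factor.
Cooperation requires 5/6·p ≥ (93−63)/(93−22) = 30/71, hence p ≥ 36/71.

36/71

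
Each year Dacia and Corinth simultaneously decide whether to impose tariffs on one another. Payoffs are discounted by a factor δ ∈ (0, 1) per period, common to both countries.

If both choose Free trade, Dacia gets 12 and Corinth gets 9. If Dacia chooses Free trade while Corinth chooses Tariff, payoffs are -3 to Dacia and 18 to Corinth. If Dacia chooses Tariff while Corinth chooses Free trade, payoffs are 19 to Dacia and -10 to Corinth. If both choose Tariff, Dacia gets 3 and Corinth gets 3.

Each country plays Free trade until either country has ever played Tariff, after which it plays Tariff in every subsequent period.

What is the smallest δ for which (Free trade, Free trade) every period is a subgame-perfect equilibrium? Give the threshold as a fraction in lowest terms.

Dacia's threshold: (19−12)/(19−3) = 7/16.
Corinth's threshold: (18−9)/(18−3) = 3/5.
7/16 < 3/5, so Corinth binds and δ* = 3/5.

3/5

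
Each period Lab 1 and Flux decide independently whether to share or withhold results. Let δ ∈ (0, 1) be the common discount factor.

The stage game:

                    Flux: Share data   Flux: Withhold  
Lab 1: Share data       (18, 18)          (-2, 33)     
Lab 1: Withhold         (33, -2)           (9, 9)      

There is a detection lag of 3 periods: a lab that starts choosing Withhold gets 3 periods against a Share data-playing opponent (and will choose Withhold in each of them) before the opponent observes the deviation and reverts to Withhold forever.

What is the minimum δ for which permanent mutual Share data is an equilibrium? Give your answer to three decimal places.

0.855

Deviating for the 3 undetected periods gains 33−18 = 15 per period over cooperation, then loses 18−9 = 9 per period forever once punishment starts.
Gain: 15(1 + δ + … + δ^2); loss: 9·δ^3/(1−δ).
No profitable deviation ⇔ 15(1−δ^3) ≤ 9·δ^3, i.e. δ^3 ≥ 15/(15+9) = 5/8.
Hence δ ≥ (5/8)^(1/3) ≈ 0.855.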